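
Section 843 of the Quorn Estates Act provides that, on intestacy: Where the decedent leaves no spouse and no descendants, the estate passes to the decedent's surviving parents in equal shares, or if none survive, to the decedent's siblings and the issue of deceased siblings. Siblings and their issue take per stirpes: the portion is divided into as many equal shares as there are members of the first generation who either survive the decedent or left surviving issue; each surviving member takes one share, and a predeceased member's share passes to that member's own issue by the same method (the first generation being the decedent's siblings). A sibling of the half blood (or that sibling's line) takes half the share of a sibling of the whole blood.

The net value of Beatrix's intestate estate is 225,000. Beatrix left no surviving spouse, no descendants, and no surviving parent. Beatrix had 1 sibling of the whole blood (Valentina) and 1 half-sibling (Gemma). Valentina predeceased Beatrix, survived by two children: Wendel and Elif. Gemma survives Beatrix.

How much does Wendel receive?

The entire 225,000 passes to the siblings and their issue.
Counting each half-blood sibling's line as half a unit, there are 3/2 units in 225,000, so one unit is 150,000. Whole-blood lines (Valentina) take 150,000 each; half-blood lines (Gemma) take 75,000 each.
Valentina's share (150,000) is divided into 2 shares of 75,000: Wendel and Elif each take 75,000.

Wendel receives 75,000.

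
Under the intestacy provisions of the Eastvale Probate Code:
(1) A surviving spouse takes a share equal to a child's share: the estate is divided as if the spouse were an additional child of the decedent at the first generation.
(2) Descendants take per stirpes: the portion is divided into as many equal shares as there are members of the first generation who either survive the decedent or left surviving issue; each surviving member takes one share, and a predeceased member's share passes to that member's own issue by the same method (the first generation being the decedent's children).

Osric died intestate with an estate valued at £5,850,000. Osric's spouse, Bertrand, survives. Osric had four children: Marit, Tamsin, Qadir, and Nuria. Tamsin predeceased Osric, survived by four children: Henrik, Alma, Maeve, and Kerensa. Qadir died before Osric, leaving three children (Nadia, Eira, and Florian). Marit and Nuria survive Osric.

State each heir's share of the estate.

Bertrand: £1,170,000; Marit: £1,170,000; Henrik: £292,500; Alma: £292,500; Maeve: £292,500; Kerensa: £292,500; Nadia: £390,000; Eira: £390,000; Florian: £390,000; Nuria: £1,170,000

The spouse counts as an additional share at the children's level, so there are 5 primary shares of £1,170,000. Bertrand takes one such share (£1,170,000).
The children's combined portion (£4,680,000) is divided into 4 shares of £1,170,000: Marit and Nuria each take £1,170,000; Tamsin's £1,170,000 share passes to Tamsin's issue; Qadir's £1,170,000 share passes to Qadir's issue.
Tamsin's share (£1,170,000) is divided into 4 shares of £292,500: Henrik, Alma, Maeve, and Kerensa each take £292,500.
Qadir's share (£1,170,000) is divided into 3 shares of £390,000: Nadia, Eira, and Florian each take £390,000.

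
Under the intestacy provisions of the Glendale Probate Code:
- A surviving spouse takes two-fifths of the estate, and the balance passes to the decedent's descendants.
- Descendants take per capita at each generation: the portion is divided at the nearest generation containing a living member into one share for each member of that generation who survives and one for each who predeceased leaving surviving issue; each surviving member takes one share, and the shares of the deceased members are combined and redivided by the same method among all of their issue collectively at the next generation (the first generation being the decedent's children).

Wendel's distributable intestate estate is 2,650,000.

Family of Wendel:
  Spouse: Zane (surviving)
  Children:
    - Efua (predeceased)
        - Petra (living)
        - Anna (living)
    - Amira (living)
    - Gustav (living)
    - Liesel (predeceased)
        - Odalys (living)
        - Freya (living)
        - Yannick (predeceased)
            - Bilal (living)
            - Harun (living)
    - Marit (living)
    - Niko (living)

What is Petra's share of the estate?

Zane takes two-fifths of 2,650,000 = 1,060,000. The remaining 1,590,000 passes to the descendants.
The descendants' portion (1,590,000) is divided at the children's generation into 6 shares of 265,000. Amira, Gustav, Marit, and Niko each take 265,000. The 2 shares of the deceased (Efua and Liesel) are combined into a pool of 530,000.
That pool (530,000) is divided at the grandchildren's generation into 5 shares of 106,000. Petra, Anna, Odalys, and Freya each take 106,000. The remaining share for the deceased Yannick (106,000) is carried to the next generation.
That pool (106,000) is divided at the great-grandchildren's generation equally among Bilal and Harun: 53,000 each.

Petra receives 106,000.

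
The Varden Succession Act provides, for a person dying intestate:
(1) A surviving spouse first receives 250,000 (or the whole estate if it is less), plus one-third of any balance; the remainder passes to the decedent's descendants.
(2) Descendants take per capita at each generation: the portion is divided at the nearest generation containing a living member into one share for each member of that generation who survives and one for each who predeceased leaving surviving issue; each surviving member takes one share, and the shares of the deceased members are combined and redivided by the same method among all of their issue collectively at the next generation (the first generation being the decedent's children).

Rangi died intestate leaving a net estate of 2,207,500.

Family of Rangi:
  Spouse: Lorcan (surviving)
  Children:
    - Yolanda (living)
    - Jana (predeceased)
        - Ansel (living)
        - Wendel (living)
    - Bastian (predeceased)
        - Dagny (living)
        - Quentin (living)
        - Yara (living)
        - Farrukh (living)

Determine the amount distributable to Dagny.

Dagny receives 145,000.

Lorcan first takes 250,000, leaving a balance of 1,957,500. Lorcan then takes one-third of the balance (652,500), for a total of 902,500. The remaining 1,305,000 passes to the descendants.
The descendants' portion (1,305,000) is divided at the children's generation into 3 shares of 435,000. Yolanda takes 435,000. The 2 shares of the deceased (Jana and Bastian) are combined into a pool of 870,000.
That pool (870,000) is divided at the grandchildren's generation equally among Ansel, Wendel, Dagny, Quentin, Yara, and Farrukh: 145,000 each.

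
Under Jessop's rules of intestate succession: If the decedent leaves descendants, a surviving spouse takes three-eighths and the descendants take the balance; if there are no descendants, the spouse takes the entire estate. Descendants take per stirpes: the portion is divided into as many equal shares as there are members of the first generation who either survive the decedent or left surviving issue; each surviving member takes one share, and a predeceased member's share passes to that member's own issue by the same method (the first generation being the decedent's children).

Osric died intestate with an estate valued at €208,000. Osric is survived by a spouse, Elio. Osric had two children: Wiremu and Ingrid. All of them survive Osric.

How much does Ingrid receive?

Elio takes three-eighths of €208,000 = €78,000. The remaining €130,000 passes to the descendants.
The descendants' portion (€130,000) is divided into 2 shares of €65,000: Wiremu and Ingrid each take €65,000.

Ingrid receives €65,000.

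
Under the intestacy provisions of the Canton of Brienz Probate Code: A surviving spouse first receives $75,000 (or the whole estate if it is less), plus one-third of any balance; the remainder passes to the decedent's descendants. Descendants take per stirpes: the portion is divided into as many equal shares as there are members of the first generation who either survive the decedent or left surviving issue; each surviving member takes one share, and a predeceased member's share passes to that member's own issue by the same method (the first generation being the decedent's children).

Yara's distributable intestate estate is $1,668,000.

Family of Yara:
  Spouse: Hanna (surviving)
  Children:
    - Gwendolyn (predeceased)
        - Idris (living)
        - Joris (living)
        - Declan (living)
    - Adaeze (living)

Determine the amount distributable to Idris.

Hanna first takes $75,000, leaving a balance of $1,593,000. Hanna then takes one-third of the balance ($531,000), for a total of $606,000. The remaining $1,062,000 passes to the descendants.
The descendants' portion ($1,062,000) is divided into 2 shares of $531,000: Adaeze takes $531,000; Gwendolyn's $531,000 share passes to Gwendolyn's issue.
Gwendolyn's share ($531,000) is divided into 3 shares of $177,000: Idris, Joris, and Declan each take $177,000.

Idris receives $177,000.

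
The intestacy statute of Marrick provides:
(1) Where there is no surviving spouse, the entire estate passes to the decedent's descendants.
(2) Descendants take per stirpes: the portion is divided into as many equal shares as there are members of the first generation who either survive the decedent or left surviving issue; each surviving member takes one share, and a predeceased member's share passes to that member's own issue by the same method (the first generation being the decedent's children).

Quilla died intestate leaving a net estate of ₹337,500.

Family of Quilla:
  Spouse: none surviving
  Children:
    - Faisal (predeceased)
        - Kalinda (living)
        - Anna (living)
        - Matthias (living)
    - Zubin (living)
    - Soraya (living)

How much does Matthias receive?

The entire ₹337,500 passes to the descendants.
That amount (₹337,500) is divided into 3 shares of ₹112,500: Zubin and Soraya each take ₹112,500; Faisal's ₹112,500 share passes to Faisal's issue.
Faisal's share (₹112,500) is divided into 3 shares of ₹37,500: Kalinda, Anna, and Matthias each take ₹37,500.

Matthias receives ₹37,500.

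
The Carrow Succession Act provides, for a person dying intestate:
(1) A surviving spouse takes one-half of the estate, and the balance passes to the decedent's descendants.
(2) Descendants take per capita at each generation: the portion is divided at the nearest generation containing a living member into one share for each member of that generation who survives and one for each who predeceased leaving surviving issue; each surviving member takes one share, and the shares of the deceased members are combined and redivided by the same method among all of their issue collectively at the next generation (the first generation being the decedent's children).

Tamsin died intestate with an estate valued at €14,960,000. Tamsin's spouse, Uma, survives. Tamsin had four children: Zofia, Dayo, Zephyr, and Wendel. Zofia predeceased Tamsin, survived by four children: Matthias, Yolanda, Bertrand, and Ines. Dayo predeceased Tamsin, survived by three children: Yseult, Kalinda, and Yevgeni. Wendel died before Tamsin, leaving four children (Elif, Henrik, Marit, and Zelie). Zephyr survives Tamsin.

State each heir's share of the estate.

Uma takes one-half of €14,960,000 = €7,480,000. The remaining €7,480,000 passes to the descendants.
The descendants' portion (€7,480,000) is divided at the children's generation into 4 shares of €1,870,000. Zephyr takes €1,870,000. The 3 shares of the deceased (Zofia, Dayo, and Wendel) are combined into a pool of €5,610,000.
That pool (€5,610,000) is divided at the grandchildren's generation equally among Matthias, Yolanda, Bertrand, Ines, Yseult, Kalinda, Yevgeni, Elif, Henrik, Marit, and Zelie: €510,000 each.

Uma: €7,480,000; Matthias: €510,000; Yolanda: €510,000; Bertrand: €510,000; Ines: €510,000; Yseult: €510,000; Kalinda: €510,000; Yevgeni: €510,000; Zephyr: €1,870,000; Elif: €510,000; Henrik: €510,000; Marit: €510,000; Zelie: €510,000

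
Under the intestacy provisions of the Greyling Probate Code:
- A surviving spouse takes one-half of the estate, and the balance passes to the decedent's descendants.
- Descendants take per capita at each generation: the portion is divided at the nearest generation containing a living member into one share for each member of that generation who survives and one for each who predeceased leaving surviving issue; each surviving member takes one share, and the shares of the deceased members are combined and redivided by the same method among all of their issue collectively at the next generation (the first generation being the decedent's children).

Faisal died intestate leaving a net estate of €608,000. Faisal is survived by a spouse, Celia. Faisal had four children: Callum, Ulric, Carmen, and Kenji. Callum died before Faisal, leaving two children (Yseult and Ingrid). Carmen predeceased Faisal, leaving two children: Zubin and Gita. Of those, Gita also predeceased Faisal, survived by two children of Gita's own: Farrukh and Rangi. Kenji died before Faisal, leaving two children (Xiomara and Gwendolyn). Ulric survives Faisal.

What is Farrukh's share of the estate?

Farrukh receives €19,000.

Celia takes one-half of €608,000 = €304,000. The remaining €304,000 passes to the descendants.
The descendants' portion (€304,000) is divided at the children's generation into 4 shares of €76,000. Ulric takes €76,000. The 3 shares of the deceased (Callum, Carmen, and Kenji) are combined into a pool of €228,000.
That pool (€228,000) is divided at the grandchildren's generation into 6 shares of €38,000. Yseult, Ingrid, Zubin, Xiomara, and Gwendolyn each take €38,000. The remaining share for the deceased Gita (€38,000) is carried to the next generation.
That pool (€38,000) is divided at the great-grandchildren's generation equally among Farrukh and Rangi: €19,000 each.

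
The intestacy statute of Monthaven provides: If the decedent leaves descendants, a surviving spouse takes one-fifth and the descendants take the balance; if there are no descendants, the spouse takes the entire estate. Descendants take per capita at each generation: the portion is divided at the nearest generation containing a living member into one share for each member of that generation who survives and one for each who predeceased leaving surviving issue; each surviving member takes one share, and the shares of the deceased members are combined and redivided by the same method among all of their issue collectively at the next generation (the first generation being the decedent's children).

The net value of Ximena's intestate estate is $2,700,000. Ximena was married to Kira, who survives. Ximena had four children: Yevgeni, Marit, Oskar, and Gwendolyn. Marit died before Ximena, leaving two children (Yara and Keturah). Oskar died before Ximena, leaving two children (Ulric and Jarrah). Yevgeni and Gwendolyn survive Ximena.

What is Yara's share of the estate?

Yara receives $270,000.

Kira takes one-fifth of $2,700,000 = $540,000. The remaining $2,160,000 passes to the descendants.
The descendants' portion ($2,160,000) is divided at the children's generation into 4 shares of $540,000. Yevgeni and Gwendolyn each take $540,000. The 2 shares of the deceased (Marit and Oskar) are combined into a pool of $1,080,000.
That pool ($1,080,000) is divided at the grandchildren's generation equally among Yara, Keturah, Ulric, and Jarrah: $270,000 each.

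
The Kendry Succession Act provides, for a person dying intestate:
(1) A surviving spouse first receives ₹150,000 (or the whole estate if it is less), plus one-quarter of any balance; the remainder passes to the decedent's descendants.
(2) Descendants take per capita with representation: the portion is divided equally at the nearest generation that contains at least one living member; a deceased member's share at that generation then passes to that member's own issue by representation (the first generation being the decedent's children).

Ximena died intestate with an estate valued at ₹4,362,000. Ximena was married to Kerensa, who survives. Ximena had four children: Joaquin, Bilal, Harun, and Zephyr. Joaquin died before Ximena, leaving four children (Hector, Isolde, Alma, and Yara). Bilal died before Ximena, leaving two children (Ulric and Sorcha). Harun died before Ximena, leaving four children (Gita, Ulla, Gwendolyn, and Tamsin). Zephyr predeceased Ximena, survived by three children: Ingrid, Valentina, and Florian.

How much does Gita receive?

Gita receives ₹243,000.

Kerensa first takes ₹150,000, leaving a balance of ₹4,212,000. Kerensa then takes one-quarter of the balance (₹1,053,000), for a total of ₹1,203,000. The remaining ₹3,159,000 passes to the descendants.
No child survives, so the initial division is made at the grandchildren's generation.
The descendants' portion (₹3,159,000) is divided into 13 shares of ₹243,000: Hector, Isolde, Alma, Yara, Ulric, Sorcha, Gita, Ulla, Gwendolyn, Tamsin, Ingrid, Valentina, and Florian each take ₹243,000.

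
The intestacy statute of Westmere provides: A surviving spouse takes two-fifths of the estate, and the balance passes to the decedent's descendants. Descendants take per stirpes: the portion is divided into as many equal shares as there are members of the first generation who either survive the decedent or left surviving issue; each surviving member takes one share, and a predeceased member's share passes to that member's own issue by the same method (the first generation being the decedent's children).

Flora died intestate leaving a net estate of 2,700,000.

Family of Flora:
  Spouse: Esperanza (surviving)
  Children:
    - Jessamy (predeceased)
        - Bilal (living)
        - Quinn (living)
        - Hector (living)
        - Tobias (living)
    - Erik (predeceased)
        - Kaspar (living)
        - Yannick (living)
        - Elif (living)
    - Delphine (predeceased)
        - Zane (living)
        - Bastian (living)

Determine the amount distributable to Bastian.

Esperanza takes two-fifths of 2,700,000 = 1,080,000. The remaining 1,620,000 passes to the descendants.
The descendants' portion (1,620,000) is divided into 3 shares of 540,000: Jessamy's 540,000 share passes to Jessamy's issue; Erik's 540,000 share passes to Erik's issue; Delphine's 540,000 share passes to Delphine's issue.
Jessamy's share (540,000) is divided into 4 shares of 135,000: Bilal, Quinn, Hector, and Tobias each take 135,000.
Erik's share (540,000) is divided into 3 shares of 180,000: Kaspar, Yannick, and Elif each take 180,000.
Delphine's share (540,000) is divided into 2 shares of 270,000: Zane and Bastian each take 270,000.

Bastian receives 270,000.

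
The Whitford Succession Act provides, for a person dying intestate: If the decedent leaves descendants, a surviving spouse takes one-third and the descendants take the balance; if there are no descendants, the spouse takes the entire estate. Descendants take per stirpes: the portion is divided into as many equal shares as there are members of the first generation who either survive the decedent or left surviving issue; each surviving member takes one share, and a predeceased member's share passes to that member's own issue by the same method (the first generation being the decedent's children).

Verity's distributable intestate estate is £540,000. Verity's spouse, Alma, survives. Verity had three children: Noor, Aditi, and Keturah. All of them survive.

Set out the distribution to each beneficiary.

Alma: £180,000; Noor: £120,000; Aditi: £120,000; Keturah: £120,000

Alma takes one-third of £540,000 = £180,000. The remaining £360,000 passes to the descendants.
The descendants' portion (£360,000) is divided into 3 shares of £120,000: Noor, Aditi, and Keturah each take £120,000.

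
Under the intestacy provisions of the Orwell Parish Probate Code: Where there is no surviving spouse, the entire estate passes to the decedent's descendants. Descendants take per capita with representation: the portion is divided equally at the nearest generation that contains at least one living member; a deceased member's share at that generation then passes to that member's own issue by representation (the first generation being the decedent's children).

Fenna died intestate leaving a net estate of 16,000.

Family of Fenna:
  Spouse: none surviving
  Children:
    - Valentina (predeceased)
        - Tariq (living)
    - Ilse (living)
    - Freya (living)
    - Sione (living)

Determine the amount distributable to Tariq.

Tariq receives 4,000.

The entire 16,000 passes to the descendants.
That amount (16,000) is divided into 4 shares of 4,000: Ilse, Freya, and Sione each take 4,000; Valentina's 4,000 share passes to Valentina's issue.
Valentina's share (4,000) passes entirely to Tariq.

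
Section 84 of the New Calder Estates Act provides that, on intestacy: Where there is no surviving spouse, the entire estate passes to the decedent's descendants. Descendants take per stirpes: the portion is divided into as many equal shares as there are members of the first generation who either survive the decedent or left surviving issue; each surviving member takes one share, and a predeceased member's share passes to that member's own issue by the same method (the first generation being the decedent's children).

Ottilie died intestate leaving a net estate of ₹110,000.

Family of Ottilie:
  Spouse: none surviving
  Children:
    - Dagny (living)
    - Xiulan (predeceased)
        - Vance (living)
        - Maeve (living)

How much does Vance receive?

Vance receives ₹27,500.

The entire ₹110,000 passes to the descendants.
That amount (₹110,000) is divided into 2 shares of ₹55,000: Dagny takes ₹55,000; Xiulan's ₹55,000 share passes to Xiulan's issue.
Xiulan's share (₹55,000) is divided into 2 shares of ₹27,500: Vance and Maeve each take ₹27,500.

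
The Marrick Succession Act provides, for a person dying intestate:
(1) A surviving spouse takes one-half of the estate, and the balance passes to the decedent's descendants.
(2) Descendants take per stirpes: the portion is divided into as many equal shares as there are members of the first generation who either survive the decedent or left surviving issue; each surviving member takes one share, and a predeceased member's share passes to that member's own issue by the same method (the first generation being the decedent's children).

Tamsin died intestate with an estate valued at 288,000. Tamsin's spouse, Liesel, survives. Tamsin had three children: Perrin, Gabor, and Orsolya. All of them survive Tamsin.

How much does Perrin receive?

Liesel takes one-half of 288,000 = 144,000. The remaining 144,000 passes to the descendants.
The descendants' portion (144,000) is divided into 3 shares of 48,000: Perrin, Gabor, and Orsolya each take 48,000.

Perrin receives 48,000.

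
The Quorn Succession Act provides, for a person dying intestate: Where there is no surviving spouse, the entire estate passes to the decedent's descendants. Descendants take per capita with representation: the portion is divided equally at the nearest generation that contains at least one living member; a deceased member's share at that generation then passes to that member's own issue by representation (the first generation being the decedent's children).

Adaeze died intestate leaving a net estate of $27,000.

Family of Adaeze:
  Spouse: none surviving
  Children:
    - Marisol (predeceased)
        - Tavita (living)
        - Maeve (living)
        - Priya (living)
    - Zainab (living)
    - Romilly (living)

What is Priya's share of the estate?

Priya receives $3,000.

The entire $27,000 passes to the descendants.
That amount ($27,000) is divided into 3 shares of $9,000: Zainab and Romilly each take $9,000; Marisol's $9,000 share passes to Marisol's issue.
Marisol's share ($9,000) is divided into 3 shares of $3,000: Tavita, Maeve, and Priya each take $3,000.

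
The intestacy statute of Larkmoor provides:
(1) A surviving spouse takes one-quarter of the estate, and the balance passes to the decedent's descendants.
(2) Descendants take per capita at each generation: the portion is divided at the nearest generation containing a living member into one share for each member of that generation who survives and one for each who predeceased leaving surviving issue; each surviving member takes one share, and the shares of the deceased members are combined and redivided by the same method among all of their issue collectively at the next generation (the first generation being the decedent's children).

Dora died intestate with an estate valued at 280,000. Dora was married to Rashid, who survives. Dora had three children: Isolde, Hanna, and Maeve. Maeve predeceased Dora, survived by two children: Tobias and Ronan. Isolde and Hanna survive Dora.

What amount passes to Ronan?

Ronan receives 35,000.

Rashid takes one-quarter of 280,000 = 70,000. The remaining 210,000 passes to the descendants.
The descendants' portion (210,000) is divided at the children's generation into 3 shares of 70,000. Isolde and Hanna each take 70,000. The remaining share for the deceased Maeve (70,000) is carried to the next generation.
That pool (70,000) is divided at the grandchildren's generation equally among Tobias and Ronan: 35,000 each.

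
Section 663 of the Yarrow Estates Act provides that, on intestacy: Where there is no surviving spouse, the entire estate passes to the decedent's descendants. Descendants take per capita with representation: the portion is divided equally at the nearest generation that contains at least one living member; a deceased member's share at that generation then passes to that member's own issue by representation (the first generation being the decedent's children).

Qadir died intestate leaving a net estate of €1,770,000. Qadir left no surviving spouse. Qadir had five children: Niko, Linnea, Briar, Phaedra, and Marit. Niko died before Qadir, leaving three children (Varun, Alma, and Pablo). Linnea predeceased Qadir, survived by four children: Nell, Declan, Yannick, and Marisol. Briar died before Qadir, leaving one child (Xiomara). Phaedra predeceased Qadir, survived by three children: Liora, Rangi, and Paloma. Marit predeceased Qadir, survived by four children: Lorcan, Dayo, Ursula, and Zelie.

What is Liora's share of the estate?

The entire €1,770,000 passes to the descendants.
No child survives, so the initial division is made at the grandchildren's generation.
That amount (€1,770,000) is divided into 15 shares of €118,000: Varun, Alma, Pablo, Nell, Declan, Yannick, Marisol, Xiomara, Liora, Rangi, Paloma, Lorcan, Dayo, Ursula, and Zelie each take €118,000.

Liora receives €118,000.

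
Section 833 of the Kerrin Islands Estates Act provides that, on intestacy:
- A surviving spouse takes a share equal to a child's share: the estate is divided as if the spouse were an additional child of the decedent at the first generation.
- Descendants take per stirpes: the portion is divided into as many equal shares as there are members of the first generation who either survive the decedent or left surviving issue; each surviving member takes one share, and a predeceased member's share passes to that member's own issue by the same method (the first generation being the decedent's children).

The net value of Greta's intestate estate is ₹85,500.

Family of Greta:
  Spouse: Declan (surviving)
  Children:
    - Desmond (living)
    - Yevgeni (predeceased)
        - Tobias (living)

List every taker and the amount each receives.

Declan: ₹28,500; Desmond: ₹28,500; Tobias: ₹28,500

The spouse counts as an additional share at the children's level, so there are 3 primary shares of ₹28,500. Declan takes one such share (₹28,500).
The children's combined portion (₹57,000) is divided into 2 shares of ₹28,500: Desmond takes ₹28,500; Yevgeni's ₹28,500 share passes to Yevgeni's issue.
Yevgeni's share (₹28,500) passes entirely to Tobias.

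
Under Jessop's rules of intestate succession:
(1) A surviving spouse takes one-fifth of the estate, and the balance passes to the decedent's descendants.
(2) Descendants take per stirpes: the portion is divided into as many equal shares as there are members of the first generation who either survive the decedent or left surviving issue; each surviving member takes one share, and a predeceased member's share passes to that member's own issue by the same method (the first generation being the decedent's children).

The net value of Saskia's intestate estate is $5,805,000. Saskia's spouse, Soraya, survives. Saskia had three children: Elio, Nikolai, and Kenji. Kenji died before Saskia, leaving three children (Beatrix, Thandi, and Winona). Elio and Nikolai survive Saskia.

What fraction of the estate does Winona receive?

Winona receives 4/45 of the estate.

Soraya takes one-fifth of $5,805,000 = $1,161,000. The remaining $4,644,000 passes to the descendants.
The descendants' portion ($4,644,000) is divided into 3 shares of $1,548,000: Elio and Nikolai each take $1,548,000; Kenji's $1,548,000 share passes to Kenji's issue.
Kenji's share ($1,548,000) is divided into 3 shares of $516,000: Beatrix, Thandi, and Winona each take $516,000.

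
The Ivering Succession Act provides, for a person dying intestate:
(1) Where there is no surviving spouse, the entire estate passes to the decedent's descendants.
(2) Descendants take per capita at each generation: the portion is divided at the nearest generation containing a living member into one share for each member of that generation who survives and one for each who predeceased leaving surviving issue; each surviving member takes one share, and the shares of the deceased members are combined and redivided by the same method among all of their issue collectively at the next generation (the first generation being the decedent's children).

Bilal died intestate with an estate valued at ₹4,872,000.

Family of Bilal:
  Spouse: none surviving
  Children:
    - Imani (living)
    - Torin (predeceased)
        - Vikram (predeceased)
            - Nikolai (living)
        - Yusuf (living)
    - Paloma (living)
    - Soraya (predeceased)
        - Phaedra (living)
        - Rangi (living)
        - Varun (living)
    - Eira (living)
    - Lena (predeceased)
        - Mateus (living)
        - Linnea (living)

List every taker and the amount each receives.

The entire ₹4,872,000 passes to the descendants.
That amount (₹4,872,000) is divided at the children's generation into 6 shares of ₹812,000. Imani, Paloma, and Eira each take ₹812,000. The 3 shares of the deceased (Torin, Soraya, and Lena) are combined into a pool of ₹2,436,000.
That pool (₹2,436,000) is divided at the grandchildren's generation into 7 shares of ₹348,000. Yusuf, Phaedra, Rangi, Varun, Mateus, and Linnea each take ₹348,000. The remaining share for the deceased Vikram (₹348,000) is carried to the next generation.
That pool (₹348,000) passes entirely to Nikolai, the sole taker at the great-grandchildren's generation.

Imani: ₹812,000; Nikolai: ₹348,000; Yusuf: ₹348,000; Paloma: ₹812,000; Phaedra: ₹348,000; Rangi: ₹348,000; Varun: ₹348,000; Eira: ₹812,000; Mateus: ₹348,000; Linnea: ₹348,000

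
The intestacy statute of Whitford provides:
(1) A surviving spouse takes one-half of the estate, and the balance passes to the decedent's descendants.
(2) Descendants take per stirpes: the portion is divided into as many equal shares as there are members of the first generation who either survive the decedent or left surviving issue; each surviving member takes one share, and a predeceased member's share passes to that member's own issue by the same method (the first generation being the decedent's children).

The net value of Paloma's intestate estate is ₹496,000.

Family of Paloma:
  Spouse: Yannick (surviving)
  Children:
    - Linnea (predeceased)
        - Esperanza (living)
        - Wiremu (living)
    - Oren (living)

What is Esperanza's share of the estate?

Yannick takes one-half of ₹496,000 = ₹248,000. The remaining ₹248,000 passes to the descendants.
The descendants' portion (₹248,000) is divided into 2 shares of ₹124,000: Oren takes ₹124,000; Linnea's ₹124,000 share passes to Linnea's issue.
Linnea's share (₹124,000) is divided into 2 shares of ₹62,000: Esperanza and Wiremu each take ₹62,000.

Esperanza receives ₹62,000.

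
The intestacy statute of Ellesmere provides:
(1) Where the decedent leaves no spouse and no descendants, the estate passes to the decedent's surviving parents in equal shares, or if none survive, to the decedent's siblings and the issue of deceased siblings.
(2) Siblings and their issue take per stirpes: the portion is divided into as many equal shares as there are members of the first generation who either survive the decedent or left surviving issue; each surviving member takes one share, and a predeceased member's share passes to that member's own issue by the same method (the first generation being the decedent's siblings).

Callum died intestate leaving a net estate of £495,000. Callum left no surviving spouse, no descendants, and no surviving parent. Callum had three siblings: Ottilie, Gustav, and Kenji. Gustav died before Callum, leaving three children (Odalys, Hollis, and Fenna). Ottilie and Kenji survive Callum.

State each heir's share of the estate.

Ottilie: £165,000; Odalys: £55,000; Hollis: £55,000; Fenna: £55,000; Kenji: £165,000

The entire £495,000 passes to the siblings and their issue.
That amount (£495,000) is divided into 3 shares of £165,000: Ottilie and Kenji each take £165,000; Gustav's £165,000 share passes to Gustav's issue.
Gustav's share (£165,000) is divided into 3 shares of £55,000: Odalys, Hollis, and Fenna each take £55,000.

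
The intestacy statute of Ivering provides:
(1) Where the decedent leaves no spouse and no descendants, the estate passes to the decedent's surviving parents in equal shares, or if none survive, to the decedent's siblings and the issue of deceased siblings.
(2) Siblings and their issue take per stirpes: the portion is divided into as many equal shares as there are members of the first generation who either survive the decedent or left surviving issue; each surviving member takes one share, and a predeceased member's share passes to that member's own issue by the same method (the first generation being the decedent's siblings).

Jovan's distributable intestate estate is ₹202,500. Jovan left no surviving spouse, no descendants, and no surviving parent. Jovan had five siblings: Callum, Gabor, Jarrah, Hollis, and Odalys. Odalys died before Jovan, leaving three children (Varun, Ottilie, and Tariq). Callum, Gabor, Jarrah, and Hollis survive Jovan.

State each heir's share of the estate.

Callum: ₹40,500; Gabor: ₹40,500; Jarrah: ₹40,500; Hollis: ₹40,500; Varun: ₹13,500; Ottilie: ₹13,500; Tariq: ₹13,500

The entire ₹202,500 passes to the siblings and their issue.
That amount (₹202,500) is divided into 5 shares of ₹40,500: Callum, Gabor, Jarrah, and Hollis each take ₹40,500; Odalys's ₹40,500 share passes to Odalys's issue.
Odalys's share (₹40,500) is divided into 3 shares of ₹13,500: Varun, Ottilie, and Tariq each take ₹13,500.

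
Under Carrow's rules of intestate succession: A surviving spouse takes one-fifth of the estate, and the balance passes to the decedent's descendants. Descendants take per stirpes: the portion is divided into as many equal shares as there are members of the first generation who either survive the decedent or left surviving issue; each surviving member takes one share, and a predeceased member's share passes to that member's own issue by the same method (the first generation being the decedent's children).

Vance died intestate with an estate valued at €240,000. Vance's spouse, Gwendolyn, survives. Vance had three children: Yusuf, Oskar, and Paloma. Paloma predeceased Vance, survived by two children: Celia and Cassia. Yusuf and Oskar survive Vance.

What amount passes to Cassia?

Gwendolyn takes one-fifth of €240,000 = €48,000. The remaining €192,000 passes to the descendants.
The descendants' portion (€192,000) is divided into 3 shares of €64,000: Yusuf and Oskar each take €64,000; Paloma's €64,000 share passes to Paloma's issue.
Paloma's share (€64,000) is divided into 2 shares of €32,000: Celia and Cassia each take €32,000.

Cassia receives €32,000.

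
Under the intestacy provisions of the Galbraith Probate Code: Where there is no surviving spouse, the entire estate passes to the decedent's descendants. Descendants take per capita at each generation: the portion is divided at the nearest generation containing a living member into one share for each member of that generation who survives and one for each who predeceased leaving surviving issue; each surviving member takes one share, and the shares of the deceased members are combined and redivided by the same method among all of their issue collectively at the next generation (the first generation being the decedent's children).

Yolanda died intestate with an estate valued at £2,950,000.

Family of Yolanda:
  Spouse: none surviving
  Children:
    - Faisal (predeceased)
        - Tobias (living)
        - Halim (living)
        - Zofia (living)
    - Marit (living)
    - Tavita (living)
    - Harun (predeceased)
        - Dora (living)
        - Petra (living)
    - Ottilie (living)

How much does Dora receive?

Dora receives £236,000.

The entire £2,950,000 passes to the descendants.
That amount (£2,950,000) is divided at the children's generation into 5 shares of £590,000. Marit, Tavita, and Ottilie each take £590,000. The 2 shares of the deceased (Faisal and Harun) are combined into a pool of £1,180,000.
That pool (£1,180,000) is divided at the grandchildren's generation equally among Tobias, Halim, Zofia, Dora, and Petra: £236,000 each.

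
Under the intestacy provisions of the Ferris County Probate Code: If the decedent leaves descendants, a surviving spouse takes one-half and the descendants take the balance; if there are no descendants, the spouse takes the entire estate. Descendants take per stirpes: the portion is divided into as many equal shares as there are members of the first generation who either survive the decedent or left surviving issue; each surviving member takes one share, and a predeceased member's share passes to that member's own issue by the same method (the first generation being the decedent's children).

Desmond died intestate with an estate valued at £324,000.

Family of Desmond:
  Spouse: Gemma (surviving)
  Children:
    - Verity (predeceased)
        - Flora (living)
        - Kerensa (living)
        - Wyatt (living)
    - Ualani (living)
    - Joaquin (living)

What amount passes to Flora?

Flora receives £18,000.

Gemma takes one-half of £324,000 = £162,000. The remaining £162,000 passes to the descendants.
The descendants' portion (£162,000) is divided into 3 shares of £54,000: Ualani and Joaquin each take £54,000; Verity's £54,000 share passes to Verity's issue.
Verity's share (£54,000) is divided into 3 shares of £18,000: Flora, Kerensa, and Wyatt each take £18,000.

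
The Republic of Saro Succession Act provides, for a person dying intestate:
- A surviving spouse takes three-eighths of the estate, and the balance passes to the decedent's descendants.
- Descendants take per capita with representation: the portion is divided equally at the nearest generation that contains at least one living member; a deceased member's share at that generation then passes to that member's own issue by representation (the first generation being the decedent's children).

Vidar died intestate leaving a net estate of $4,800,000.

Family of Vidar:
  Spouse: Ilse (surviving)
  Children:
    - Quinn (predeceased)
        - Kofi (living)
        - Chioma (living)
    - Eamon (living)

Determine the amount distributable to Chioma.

Ilse takes three-eighths of $4,800,000 = $1,800,000. The remaining $3,000,000 passes to the descendants.
The descendants' portion ($3,000,000) is divided into 2 shares of $1,500,000: Eamon takes $1,500,000; Quinn's $1,500,000 share passes to Quinn's issue.
Quinn's share ($1,500,000) is divided into 2 shares of $750,000: Kofi and Chioma each take $750,000.

Chioma receives $750,000.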